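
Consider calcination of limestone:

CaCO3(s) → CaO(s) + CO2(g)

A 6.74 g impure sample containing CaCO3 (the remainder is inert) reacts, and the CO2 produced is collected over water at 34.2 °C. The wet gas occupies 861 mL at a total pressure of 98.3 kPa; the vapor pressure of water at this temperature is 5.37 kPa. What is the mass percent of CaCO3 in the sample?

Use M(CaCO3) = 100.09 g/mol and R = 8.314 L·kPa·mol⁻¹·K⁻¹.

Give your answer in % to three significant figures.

46.5 %

P(CO2) = 98.3 − 5.37 = 92.93 kPa
n(CO2) = PV/RT = (92.93 × 0.8610) / (8.314 × 307.35) = 0.03131 mol
n(CaCO3) = (1/1) × 0.03131 = 0.03131 mol
m(CaCO3) = 0.03131 × 100.09 = 3.134 g
%CaCO3 = 3.134 / 6.74 × 100 = 46.50%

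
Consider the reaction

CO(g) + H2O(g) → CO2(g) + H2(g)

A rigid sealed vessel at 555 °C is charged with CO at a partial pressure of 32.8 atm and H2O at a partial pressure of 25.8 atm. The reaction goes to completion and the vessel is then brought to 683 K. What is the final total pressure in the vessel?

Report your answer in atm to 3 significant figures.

48.3 atm

With V and T fixed, P_i ∝ n_i, so the mole ratios apply directly to partial pressures at 555 °C.
P(H2O) required for 32.8 atm of CO = (1/1) × 32.8 = 32.80 atm; available 25.8 atm, so H2O is limiting.
P(CO) remaining = 32.8 − (1/1) × 25.8 = 7.000 atm
P(gaseous products) = (1+1)/1 × 25.8 = 51.60 atm
P_total at 555 °C = 7.000 + 51.60 = 58.60 atm
Scaling to 683 K: P = 58.60 × 683/828.15 = 48.33 atm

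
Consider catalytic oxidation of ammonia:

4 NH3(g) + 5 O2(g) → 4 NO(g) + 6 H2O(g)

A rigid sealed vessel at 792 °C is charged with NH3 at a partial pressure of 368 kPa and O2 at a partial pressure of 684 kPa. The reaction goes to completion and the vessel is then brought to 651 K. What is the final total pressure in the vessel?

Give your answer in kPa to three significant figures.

Because the vessel is rigid and T is held at 792 °C, work the stoichiometry in partial pressures (P_i = n_iRT/V).
P(O2) required for 368 kPa of NH3 = (5/4) × 368 = 460.0 kPa; available 684 kPa, so NH3 is limiting.
P(O2) remaining = 684 − (5/4) × 368 = 224.0 kPa
P(gaseous products) = (4+6)/4 × 368 = 920.0 kPa
P_total at 792 °C = 224.0 + 920.0 = 1144 kPa
Scaling to 651 K: P = 1144 × 651/1065.15 = 699.2 kPa

699 kPa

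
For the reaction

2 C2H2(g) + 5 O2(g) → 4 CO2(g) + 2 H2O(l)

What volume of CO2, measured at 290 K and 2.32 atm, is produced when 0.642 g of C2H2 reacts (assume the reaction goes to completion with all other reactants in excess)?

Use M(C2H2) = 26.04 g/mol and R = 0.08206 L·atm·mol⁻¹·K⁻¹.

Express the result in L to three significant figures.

n(C2H2) = 0.6420 / 26.04 = 0.02465 mol
n(CO2) = (4/2) × 0.02465 = 0.04930 mol
V = nRT/P = 0.04930 × 0.08206 × 290 / 2.32 = 0.5057 L

0.506 L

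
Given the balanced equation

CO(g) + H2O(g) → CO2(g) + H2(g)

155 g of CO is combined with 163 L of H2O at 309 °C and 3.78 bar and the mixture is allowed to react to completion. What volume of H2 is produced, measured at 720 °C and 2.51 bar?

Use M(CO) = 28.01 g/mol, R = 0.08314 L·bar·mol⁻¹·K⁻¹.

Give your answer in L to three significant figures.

n(CO) = 155 / 28.01 = 5.534 mol
n(H2O) = PV/RT = (3.78 × 163) / (0.08314 × 582.15) = 12.73 mol
For 5.534 mol CO, stoichiometry requires (1/1) × 5.534 = 5.534 mol H2O; 12.73 mol is available, so CO is limiting.
n(H2) = (1/1) × 5.534 = 5.534 mol
V(H2) = nRT/P = 5.534 × 0.08314 × 993.15 / 2.51 = 182.0 L

182 L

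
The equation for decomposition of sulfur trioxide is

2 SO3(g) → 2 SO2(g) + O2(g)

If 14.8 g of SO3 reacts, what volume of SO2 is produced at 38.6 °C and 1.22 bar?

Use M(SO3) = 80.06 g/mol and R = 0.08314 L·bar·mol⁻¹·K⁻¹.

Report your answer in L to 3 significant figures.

3.93 L

n(SO3) = 14.80 / 80.06 = 0.1849 mol
n(SO2) = (2/2) × 0.1849 = 0.1849 mol
V = nRT/P = 0.1849 × 0.08314 × 311.75 / 1.22 = 3.928 L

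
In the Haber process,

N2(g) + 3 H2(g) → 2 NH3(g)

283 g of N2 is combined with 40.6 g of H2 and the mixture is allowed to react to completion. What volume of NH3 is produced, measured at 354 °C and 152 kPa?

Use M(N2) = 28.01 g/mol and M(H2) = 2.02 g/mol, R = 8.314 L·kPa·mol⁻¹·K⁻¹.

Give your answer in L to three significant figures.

n(N2) = 283 / 28.01 = 10.10 mol
n(H2) = 40.6 / 2.02 = 20.10 mol
For 10.10 mol N2, stoichiometry requires (3/1) × 10.10 = 30.30 mol H2; 20.10 mol is available, so H2 is limiting.
n(NH3) = (2/3) × 20.10 = 13.40 mol
V(NH3) = nRT/P = 13.40 × 8.314 × 627.15 / 152 = 459.7 L

460 L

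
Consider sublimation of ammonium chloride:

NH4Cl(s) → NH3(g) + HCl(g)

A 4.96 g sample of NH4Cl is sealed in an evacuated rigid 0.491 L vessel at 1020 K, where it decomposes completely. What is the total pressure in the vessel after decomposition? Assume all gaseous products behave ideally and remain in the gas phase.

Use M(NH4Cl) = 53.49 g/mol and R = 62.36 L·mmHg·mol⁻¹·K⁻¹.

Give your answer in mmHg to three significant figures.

n(NH4Cl) = 4.96 / 53.49 = 0.09273 mol
n(gas produced) = (2/1) × 0.09273 = 0.1855 mol
P = nRT/V = 0.1855 × 62.36 × 1020 / 0.491 = 24030 mmHg

24000 mmHg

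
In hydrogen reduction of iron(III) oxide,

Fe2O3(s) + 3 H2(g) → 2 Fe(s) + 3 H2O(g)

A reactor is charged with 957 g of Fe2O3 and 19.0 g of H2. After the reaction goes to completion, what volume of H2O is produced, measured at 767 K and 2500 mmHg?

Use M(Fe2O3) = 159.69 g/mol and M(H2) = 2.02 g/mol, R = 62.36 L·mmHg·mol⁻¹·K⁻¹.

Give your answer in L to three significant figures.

n(Fe2O3) = 957 / 159.69 = 5.993 mol
n(H2) = 19.0 / 2.02 = 9.406 mol
For 5.993 mol Fe2O3, stoichiometry requires (3/1) × 5.993 = 17.98 mol H2; 9.406 mol is available, so H2 is limiting.
n(H2O) = (3/3) × 9.406 = 9.406 mol
V(H2O) = nRT/P = 9.406 × 62.36 × 767 / 2500 = 180.0 L

180 L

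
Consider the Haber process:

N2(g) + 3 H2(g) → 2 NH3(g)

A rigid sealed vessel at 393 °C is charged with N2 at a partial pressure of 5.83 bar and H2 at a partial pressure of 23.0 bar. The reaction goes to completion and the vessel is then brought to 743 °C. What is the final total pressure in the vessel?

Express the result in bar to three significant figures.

With V and T fixed, P_i ∝ n_i, so the mole ratios apply directly to partial pressures at 393 °C.
P(H2) required for 5.83 bar of N2 = (3/1) × 5.83 = 17.49 bar; available 23.0 bar, so N2 is limiting.
P(H2) remaining = 23.0 − (3/1) × 5.83 = 5.510 bar
P(gaseous products) = (2)/1 × 5.83 = 11.66 bar
P_total at 393 °C = 5.510 + 11.66 = 17.17 bar
Scaling to 743 °C: P = 17.17 × 1016.15/666.15 = 26.19 bar

26.2 bar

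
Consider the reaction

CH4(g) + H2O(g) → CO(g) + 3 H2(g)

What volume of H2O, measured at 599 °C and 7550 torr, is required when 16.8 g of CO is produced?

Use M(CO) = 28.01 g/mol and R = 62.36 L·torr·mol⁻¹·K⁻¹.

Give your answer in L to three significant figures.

n(CO) = 16.80 / 28.01 = 0.5998 mol
n(H2O) = (1/1) × 0.5998 = 0.5998 mol
V = nRT/P = 0.5998 × 62.36 × 872.15 / 7550 = 4.321 L

4.32 L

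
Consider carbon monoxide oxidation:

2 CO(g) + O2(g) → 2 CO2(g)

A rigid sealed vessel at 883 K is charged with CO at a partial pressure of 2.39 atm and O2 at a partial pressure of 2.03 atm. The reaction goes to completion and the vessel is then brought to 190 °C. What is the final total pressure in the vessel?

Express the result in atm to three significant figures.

Because the vessel is rigid and T is held at 883 K, work the stoichiometry in partial pressures (P_i = n_iRT/V).
P(O2) required for 2.39 atm of CO = (1/2) × 2.39 = 1.195 atm; available 2.03 atm, so CO is limiting.
P(O2) remaining = 2.03 − (1/2) × 2.39 = 0.8350 atm
P(gaseous products) = (2)/2 × 2.39 = 2.390 atm
P_total at 883 K = 0.8350 + 2.390 = 3.225 atm
Scaling to 190 °C: P = 3.225 × 463.15/883 = 1.692 atm

1.69 atm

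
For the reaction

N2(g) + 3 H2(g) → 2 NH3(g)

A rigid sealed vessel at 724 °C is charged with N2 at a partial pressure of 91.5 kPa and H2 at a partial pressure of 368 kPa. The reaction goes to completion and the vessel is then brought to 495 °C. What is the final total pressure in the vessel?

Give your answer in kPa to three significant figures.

At constant V, partial pressures at 724 °C are proportional to moles, so apply stoichiometry directly to pressures.
P(H2) required for 91.5 kPa of N2 = (3/1) × 91.5 = 274.5 kPa; available 368 kPa, so N2 is limiting.
P(H2) remaining = 368 − (3/1) × 91.5 = 93.50 kPa
P(gaseous products) = (2)/1 × 91.5 = 183.0 kPa
P_total at 724 °C = 93.50 + 183.0 = 276.5 kPa
Scaling to 495 °C: P = 276.5 × 768.15/997.15 = 213.0 kPa

213 kPa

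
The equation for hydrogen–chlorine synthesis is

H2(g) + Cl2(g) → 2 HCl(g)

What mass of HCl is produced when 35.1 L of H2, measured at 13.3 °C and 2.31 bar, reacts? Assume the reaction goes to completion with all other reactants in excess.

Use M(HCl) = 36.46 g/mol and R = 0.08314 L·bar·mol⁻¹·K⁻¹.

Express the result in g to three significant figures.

248 g

n(H2) = PV/RT = (2.31 × 35.1) / (0.08314 × 286.45) = 3.405 mol
n(HCl) = (2/1) × 3.405 = 6.810 mol
m(HCl) = 6.810 × 36.46 = 248.3 g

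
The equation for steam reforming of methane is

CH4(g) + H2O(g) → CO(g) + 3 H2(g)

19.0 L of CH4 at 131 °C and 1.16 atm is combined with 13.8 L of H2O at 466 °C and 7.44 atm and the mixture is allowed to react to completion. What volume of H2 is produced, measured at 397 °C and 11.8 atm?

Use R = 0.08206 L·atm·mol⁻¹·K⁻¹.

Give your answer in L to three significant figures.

9.29 L

n(CH4) = PV/RT = (1.16 × 19.0) / (0.08206 × 404.15) = 0.6646 mol
n(H2O) = PV/RT = (7.44 × 13.8) / (0.08206 × 739.15) = 1.693 mol
For 0.6646 mol CH4, stoichiometry requires (1/1) × 0.6646 = 0.6646 mol H2O; 1.693 mol is available, so CH4 is limiting.
n(H2) = (3/1) × 0.6646 = 1.994 mol
V(H2) = nRT/P = 1.994 × 0.08206 × 670.15 / 11.8 = 9.293 L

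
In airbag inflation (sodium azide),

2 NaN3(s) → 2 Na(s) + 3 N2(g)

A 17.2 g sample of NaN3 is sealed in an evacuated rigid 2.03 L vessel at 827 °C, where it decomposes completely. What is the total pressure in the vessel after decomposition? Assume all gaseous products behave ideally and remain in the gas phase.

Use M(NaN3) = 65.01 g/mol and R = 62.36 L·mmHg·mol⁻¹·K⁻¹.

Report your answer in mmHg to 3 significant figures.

13400 mmHg

n(NaN3) = 17.2 / 65.01 = 0.2646 mol
n(gas produced) = (3/2) × 0.2646 = 0.3969 mol
P = nRT/V = 0.3969 × 62.36 × 1100.15 / 2.03 = 13410 mmHg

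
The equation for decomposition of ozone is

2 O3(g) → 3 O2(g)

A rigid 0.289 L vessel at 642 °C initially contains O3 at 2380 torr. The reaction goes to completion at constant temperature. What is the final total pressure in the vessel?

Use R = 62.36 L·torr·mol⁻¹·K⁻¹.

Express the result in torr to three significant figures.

At constant T and V, P ∝ n(gas): 2 mol gas → 3 mol gas.
P_final = (3/2) × 2380 = 3570 torr

3570 torr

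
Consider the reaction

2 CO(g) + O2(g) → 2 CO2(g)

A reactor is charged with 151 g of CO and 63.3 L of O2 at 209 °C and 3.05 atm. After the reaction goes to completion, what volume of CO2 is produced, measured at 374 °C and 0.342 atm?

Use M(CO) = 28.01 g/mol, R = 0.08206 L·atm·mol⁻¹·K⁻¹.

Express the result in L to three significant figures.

n(CO) = 151 / 28.01 = 5.391 mol
n(O2) = PV/RT = (3.05 × 63.3) / (0.08206 × 482.15) = 4.880 mol
For 5.391 mol CO, stoichiometry requires (1/2) × 5.391 = 2.696 mol O2; 4.880 mol is available, so CO is limiting.
n(CO2) = (2/2) × 5.391 = 5.391 mol
V(CO2) = nRT/P = 5.391 × 0.08206 × 647.15 / 0.342 = 837.1 L

837 L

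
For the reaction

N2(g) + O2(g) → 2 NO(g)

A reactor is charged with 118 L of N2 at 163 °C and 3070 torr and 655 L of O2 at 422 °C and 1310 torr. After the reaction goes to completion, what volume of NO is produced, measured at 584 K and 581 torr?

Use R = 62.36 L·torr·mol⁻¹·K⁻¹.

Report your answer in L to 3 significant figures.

1670 L

n(N2) = PV/RT = (3070 × 118) / (62.36 × 436.15) = 13.32 mol
n(O2) = PV/RT = (1310 × 655) / (62.36 × 695.15) = 19.79 mol
For 13.32 mol N2, stoichiometry requires (1/1) × 13.32 = 13.32 mol O2; 19.79 mol is available, so N2 is limiting.
n(NO) = (2/1) × 13.32 = 26.64 mol
V(NO) = nRT/P = 26.64 × 62.36 × 584 / 581 = 1670 L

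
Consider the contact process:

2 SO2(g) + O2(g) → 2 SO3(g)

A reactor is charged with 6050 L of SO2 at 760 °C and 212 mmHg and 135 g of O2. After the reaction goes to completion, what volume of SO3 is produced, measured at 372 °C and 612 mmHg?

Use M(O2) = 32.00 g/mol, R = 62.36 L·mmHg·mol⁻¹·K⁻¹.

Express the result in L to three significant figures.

n(SO2) = PV/RT = (212 × 6050) / (62.36 × 1033.15) = 19.91 mol
n(O2) = 135 / 32.00 = 4.219 mol
For 19.91 mol SO2, stoichiometry requires (1/2) × 19.91 = 9.955 mol O2; 4.219 mol is available, so O2 is limiting.
n(SO3) = (2/1) × 4.219 = 8.438 mol
V(SO3) = nRT/P = 8.438 × 62.36 × 645.15 / 612 = 554.7 L

555 L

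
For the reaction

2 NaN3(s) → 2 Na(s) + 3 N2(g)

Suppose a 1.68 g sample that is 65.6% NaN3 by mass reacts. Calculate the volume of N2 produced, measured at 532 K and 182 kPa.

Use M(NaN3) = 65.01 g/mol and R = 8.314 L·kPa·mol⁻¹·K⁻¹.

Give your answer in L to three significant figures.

mass of NaN3 = 1.68 × 65.6/100 = 1.102 g
n(NaN3) = 1.102 / 65.01 = 0.01695 mol
n(N2) = (3/2) × 0.01695 = 0.02542 mol
V = nRT/P = 0.02542 × 8.314 × 532 / 182 = 0.6178 L

0.618 L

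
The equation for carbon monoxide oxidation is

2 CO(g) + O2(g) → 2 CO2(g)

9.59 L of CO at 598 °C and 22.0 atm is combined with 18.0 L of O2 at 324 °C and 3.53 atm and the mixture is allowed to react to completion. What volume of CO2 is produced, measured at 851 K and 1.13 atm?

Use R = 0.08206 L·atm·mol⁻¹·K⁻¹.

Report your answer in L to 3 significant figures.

160 L

n(CO) = PV/RT = (22.0 × 9.59) / (0.08206 × 871.15) = 2.951 mol
n(O2) = PV/RT = (3.53 × 18.0) / (0.08206 × 597.15) = 1.297 mol
For 2.951 mol CO, stoichiometry requires (1/2) × 2.951 = 1.476 mol O2; 1.297 mol is available, so O2 is limiting.
n(CO2) = (2/1) × 1.297 = 2.594 mol
V(CO2) = nRT/P = 2.594 × 0.08206 × 851 / 1.13 = 160.3 L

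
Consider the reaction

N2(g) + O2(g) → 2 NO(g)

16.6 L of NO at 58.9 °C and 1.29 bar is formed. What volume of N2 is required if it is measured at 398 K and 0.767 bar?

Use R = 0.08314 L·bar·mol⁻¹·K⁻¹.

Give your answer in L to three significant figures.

n(NO) = PV/RT = (1.29 × 16.6) / (0.08314 × 332.05) = 0.7757 mol
n(N2) = (1/2) × 0.7757 = 0.3878 mol
V = nRT/P = 0.3878 × 0.08314 × 398 / 0.767 = 16.73 L

16.7 L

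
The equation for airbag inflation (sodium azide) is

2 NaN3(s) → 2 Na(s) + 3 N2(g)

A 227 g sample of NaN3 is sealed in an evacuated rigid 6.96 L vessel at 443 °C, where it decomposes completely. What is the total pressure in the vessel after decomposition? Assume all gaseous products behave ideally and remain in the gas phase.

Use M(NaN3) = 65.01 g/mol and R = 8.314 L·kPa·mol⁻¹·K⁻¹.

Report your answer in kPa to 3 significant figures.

4480 kPa

n(NaN3) = 227 / 65.01 = 3.492 mol
n(gas produced) = (3/2) × 3.492 = 5.238 mol
P = nRT/V = 5.238 × 8.314 × 716.15 / 6.96 = 4481 kPa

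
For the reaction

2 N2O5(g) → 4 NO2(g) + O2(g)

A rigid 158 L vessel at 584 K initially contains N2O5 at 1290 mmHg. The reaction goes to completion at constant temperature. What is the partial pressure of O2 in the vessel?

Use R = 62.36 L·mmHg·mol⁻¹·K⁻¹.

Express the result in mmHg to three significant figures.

645 mmHg

n(N2O5)₀ = PV/RT = (1290 × 158) / (62.36 × 584) = 5.597 mol
n(O2) = (1/2) × 5.597 = 2.799 mol
P(O2) = nRT/V = 2.799 × 62.36 × 584 / 158 = 645.2 mmHg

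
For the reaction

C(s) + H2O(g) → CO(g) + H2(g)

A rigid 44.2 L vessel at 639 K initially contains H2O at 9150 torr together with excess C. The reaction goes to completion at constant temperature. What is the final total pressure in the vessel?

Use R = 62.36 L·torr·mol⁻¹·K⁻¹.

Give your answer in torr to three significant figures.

18300 torr

At constant T and V, P ∝ n(gas): 1 mol gas → 2 mol gas.
P_final = (2/1) × 9150 = 18300 torr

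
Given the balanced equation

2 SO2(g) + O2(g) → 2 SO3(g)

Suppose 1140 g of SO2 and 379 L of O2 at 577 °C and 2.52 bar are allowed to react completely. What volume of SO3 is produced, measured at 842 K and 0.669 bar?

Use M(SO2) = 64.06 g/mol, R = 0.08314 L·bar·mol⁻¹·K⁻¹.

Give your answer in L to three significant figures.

1860 L

n(SO2) = 1140 / 64.06 = 17.80 mol
n(O2) = PV/RT = (2.52 × 379) / (0.08314 × 850.15) = 13.51 mol
For 17.80 mol SO2, stoichiometry requires (1/2) × 17.80 = 8.900 mol O2; 13.51 mol is available, so SO2 is limiting.
n(SO3) = (2/2) × 17.80 = 17.80 mol
V(SO3) = nRT/P = 17.80 × 0.08314 × 842 / 0.669 = 1863 L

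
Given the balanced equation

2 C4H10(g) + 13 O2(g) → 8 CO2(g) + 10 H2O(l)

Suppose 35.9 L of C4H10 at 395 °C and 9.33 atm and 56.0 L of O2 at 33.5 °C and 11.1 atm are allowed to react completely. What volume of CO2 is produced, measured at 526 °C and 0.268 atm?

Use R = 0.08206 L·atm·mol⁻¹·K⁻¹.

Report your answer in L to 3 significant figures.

n(C4H10) = PV/RT = (9.33 × 35.9) / (0.08206 × 668.15) = 6.109 mol
n(O2) = PV/RT = (11.1 × 56.0) / (0.08206 × 306.65) = 24.70 mol
For 6.109 mol C4H10, stoichiometry requires (13/2) × 6.109 = 39.71 mol O2; 24.70 mol is available, so O2 is limiting.
n(CO2) = (8/13) × 24.70 = 15.20 mol
V(CO2) = nRT/P = 15.20 × 0.08206 × 799.15 / 0.268 = 3719 L

3720 L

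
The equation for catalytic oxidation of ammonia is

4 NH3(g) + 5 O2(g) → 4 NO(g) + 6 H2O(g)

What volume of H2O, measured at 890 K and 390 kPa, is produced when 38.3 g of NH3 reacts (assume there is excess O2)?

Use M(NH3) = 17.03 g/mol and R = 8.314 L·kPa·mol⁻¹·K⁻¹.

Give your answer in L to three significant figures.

64.0 L

n(NH3) = 38.30 / 17.03 = 2.249 mol
n(H2O) = (6/4) × 2.249 = 3.373 mol
V = nRT/P = 3.373 × 8.314 × 890 / 390 = 64.00 L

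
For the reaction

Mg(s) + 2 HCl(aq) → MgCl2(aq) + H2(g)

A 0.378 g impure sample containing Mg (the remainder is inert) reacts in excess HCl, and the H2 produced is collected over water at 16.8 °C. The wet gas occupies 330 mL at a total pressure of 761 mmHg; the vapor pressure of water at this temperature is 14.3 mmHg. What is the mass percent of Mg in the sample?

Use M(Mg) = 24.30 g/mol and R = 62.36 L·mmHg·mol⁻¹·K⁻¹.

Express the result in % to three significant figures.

87.6 %

P(H2) = 761 − 14.3 = 746.7 mmHg
n(H2) = PV/RT = (746.7 × 0.3300) / (62.36 × 289.95) = 0.01363 mol
n(Mg) = (1/1) × 0.01363 = 0.01363 mol
m(Mg) = 0.01363 × 24.30 = 0.3312 g
%Mg = 0.3312 / 0.378 × 100 = 87.62%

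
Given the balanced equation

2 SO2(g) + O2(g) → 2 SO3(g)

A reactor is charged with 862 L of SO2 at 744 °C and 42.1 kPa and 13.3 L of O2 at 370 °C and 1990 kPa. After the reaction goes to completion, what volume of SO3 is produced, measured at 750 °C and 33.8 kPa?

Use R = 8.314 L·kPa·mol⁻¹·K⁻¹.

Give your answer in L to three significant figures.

n(SO2) = PV/RT = (42.1 × 862) / (8.314 × 1017.15) = 4.291 mol
n(O2) = PV/RT = (1990 × 13.3) / (8.314 × 643.15) = 4.950 mol
For 4.291 mol SO2, stoichiometry requires (1/2) × 4.291 = 2.146 mol O2; 4.950 mol is available, so SO2 is limiting.
n(SO3) = (2/2) × 4.291 = 4.291 mol
V(SO3) = nRT/P = 4.291 × 8.314 × 1023.15 / 33.8 = 1080 L

1080 L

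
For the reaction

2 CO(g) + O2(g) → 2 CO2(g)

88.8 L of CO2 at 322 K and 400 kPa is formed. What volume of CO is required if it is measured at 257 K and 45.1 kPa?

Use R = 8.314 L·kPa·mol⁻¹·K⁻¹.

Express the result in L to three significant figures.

n(CO2) = PV/RT = (400 × 88.8) / (8.314 × 322) = 13.27 mol
n(CO) = (2/2) × 13.27 = 13.27 mol
V = nRT/P = 13.27 × 8.314 × 257 / 45.1 = 628.7 L

629 L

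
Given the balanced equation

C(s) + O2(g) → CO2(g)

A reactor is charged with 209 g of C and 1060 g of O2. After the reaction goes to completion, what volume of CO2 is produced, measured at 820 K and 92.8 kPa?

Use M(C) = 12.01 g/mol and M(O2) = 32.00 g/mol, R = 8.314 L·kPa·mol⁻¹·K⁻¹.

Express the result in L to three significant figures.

1280 L

n(C) = 209 / 12.01 = 17.40 mol
n(O2) = 1060 / 32.00 = 33.12 mol
For 17.40 mol C, stoichiometry requires (1/1) × 17.40 = 17.40 mol O2; 33.12 mol is available, so C is limiting.
n(CO2) = (1/1) × 17.40 = 17.40 mol
V(CO2) = nRT/P = 17.40 × 8.314 × 820 / 92.8 = 1278 L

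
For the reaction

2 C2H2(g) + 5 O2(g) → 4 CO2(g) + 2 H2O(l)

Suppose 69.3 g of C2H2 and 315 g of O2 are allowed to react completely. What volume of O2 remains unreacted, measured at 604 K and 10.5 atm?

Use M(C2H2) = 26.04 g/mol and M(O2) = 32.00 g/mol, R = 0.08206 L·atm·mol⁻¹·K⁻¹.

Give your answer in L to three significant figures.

n(C2H2) = 69.3 / 26.04 = 2.661 mol
n(O2) = 315 / 32.00 = 9.844 mol
For 2.661 mol C2H2, stoichiometry requires (5/2) × 2.661 = 6.652 mol O2; 9.844 mol is available, so C2H2 is limiting.
n(O2) consumed = (5/2) × 2.661 = 6.652 mol; remaining = 9.844 − 6.652 = 3.192 mol
V(O2) = nRT/P = 3.192 × 0.08206 × 604 / 10.5 = 15.07 L

15.1 L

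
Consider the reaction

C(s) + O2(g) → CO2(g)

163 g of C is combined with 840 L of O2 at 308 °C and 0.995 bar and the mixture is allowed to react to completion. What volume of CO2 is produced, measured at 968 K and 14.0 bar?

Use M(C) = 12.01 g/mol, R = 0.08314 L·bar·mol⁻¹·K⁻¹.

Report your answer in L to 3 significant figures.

n(C) = 163 / 12.01 = 13.57 mol
n(O2) = PV/RT = (0.995 × 840) / (0.08314 × 581.15) = 17.30 mol
For 13.57 mol C, stoichiometry requires (1/1) × 13.57 = 13.57 mol O2; 17.30 mol is available, so C is limiting.
n(CO2) = (1/1) × 13.57 = 13.57 mol
V(CO2) = nRT/P = 13.57 × 0.08314 × 968 / 14.0 = 78.01 L

78.0 L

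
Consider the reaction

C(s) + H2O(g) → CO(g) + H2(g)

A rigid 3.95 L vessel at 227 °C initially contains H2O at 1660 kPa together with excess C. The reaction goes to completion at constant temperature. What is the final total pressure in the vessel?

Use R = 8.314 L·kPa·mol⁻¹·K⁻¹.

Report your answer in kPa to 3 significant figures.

Rigid vessel, constant T ⇒ P scales with total gas moles (1 → 2).
P_final = (2/1) × 1660 = 3320 kPa

3320 kPa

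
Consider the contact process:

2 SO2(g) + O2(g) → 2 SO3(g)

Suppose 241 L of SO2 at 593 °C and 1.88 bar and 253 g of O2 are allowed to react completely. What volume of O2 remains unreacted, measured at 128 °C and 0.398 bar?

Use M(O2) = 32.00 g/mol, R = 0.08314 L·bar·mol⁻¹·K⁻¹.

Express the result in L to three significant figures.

n(SO2) = PV/RT = (1.88 × 241) / (0.08314 × 866.15) = 6.292 mol
n(O2) = 253 / 32.00 = 7.906 mol
For 6.292 mol SO2, stoichiometry requires (1/2) × 6.292 = 3.146 mol O2; 7.906 mol is available, so SO2 is limiting.
n(O2) consumed = (1/2) × 6.292 = 3.146 mol; remaining = 7.906 − 3.146 = 4.760 mol
V(O2) = nRT/P = 4.760 × 0.08314 × 401.15 / 0.398 = 398.9 L

399 L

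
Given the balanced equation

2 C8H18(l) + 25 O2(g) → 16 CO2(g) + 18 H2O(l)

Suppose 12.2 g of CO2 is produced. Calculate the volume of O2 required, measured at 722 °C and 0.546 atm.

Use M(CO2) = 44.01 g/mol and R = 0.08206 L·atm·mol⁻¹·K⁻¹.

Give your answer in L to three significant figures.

n(CO2) = 12.20 / 44.01 = 0.2772 mol
n(O2) = (25/16) × 0.2772 = 0.4331 mol
V = nRT/P = 0.4331 × 0.08206 × 995.15 / 0.546 = 64.78 L

64.8 L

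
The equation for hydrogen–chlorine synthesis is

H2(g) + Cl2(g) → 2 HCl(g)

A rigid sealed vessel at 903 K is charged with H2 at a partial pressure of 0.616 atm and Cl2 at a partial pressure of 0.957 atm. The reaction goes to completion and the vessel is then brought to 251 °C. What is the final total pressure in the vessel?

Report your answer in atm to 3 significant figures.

0.913 atm

With V and T fixed, P_i ∝ n_i, so the mole ratios apply directly to partial pressures at 903 K.
P(Cl2) required for 0.616 atm of H2 = (1/1) × 0.616 = 0.6160 atm; available 0.957 atm, so H2 is limiting.
P(Cl2) remaining = 0.957 − (1/1) × 0.616 = 0.3410 atm
P(gaseous products) = (2)/1 × 0.616 = 1.232 atm
P_total at 903 K = 0.3410 + 1.232 = 1.573 atm
Scaling to 251 °C: P = 1.573 × 524.15/903 = 0.9131 atm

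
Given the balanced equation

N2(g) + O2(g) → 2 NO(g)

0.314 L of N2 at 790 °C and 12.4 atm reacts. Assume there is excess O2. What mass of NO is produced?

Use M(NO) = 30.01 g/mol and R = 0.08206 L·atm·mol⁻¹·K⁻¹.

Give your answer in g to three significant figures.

2.68 g

n(N2) = PV/RT = (12.4 × 0.314) / (0.08206 × 1063.15) = 0.04463 mol
n(NO) = (2/1) × 0.04463 = 0.08926 mol
m(NO) = 0.08926 × 30.01 = 2.679 g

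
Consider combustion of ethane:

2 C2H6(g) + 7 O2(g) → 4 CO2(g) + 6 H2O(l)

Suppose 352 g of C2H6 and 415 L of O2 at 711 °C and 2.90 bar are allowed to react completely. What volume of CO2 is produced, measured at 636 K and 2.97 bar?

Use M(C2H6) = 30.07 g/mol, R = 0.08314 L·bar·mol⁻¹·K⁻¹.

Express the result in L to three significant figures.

150 L

n(C2H6) = 352 / 30.07 = 11.71 mol
n(O2) = PV/RT = (2.90 × 415) / (0.08314 × 984.15) = 14.71 mol
For 11.71 mol C2H6, stoichiometry requires (7/2) × 11.71 = 40.98 mol O2; 14.71 mol is available, so O2 is limiting.
n(CO2) = (4/7) × 14.71 = 8.406 mol
V(CO2) = nRT/P = 8.406 × 0.08314 × 636 / 2.97 = 149.7 L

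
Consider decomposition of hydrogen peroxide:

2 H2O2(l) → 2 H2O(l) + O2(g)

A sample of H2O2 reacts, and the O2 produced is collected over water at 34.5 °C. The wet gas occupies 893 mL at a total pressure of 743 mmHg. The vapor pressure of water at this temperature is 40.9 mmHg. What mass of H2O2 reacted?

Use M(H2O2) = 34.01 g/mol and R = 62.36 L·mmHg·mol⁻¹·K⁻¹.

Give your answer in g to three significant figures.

2.22 g

P(O2) = 743 − 40.9 = 702.1 mmHg
n(O2) = PV/RT = (702.1 × 0.8930) / (62.36 × 307.65) = 0.03268 mol
n(H2O2) = (2/1) × 0.03268 = 0.06536 mol
m(H2O2) = 0.06536 × 34.01 = 2.223 g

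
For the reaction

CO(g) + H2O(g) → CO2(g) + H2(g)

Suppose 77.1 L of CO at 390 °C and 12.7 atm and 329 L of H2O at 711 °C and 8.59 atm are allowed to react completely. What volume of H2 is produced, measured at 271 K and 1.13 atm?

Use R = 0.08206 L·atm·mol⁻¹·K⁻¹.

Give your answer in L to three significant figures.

n(CO) = PV/RT = (12.7 × 77.1) / (0.08206 × 663.15) = 17.99 mol
n(H2O) = PV/RT = (8.59 × 329) / (0.08206 × 984.15) = 34.99 mol
For 17.99 mol CO, stoichiometry requires (1/1) × 17.99 = 17.99 mol H2O; 34.99 mol is available, so CO is limiting.
n(H2) = (1/1) × 17.99 = 17.99 mol
V(H2) = nRT/P = 17.99 × 0.08206 × 271 / 1.13 = 354.0 L

354 L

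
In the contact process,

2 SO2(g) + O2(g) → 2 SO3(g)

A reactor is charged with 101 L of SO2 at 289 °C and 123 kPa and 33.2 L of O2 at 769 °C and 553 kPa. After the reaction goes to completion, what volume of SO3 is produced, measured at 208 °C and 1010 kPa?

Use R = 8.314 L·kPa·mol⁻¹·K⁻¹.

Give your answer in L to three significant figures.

n(SO2) = PV/RT = (123 × 101) / (8.314 × 562.15) = 2.658 mol
n(O2) = PV/RT = (553 × 33.2) / (8.314 × 1042.15) = 2.119 mol
For 2.658 mol SO2, stoichiometry requires (1/2) × 2.658 = 1.329 mol O2; 2.119 mol is available, so SO2 is limiting.
n(SO3) = (2/2) × 2.658 = 2.658 mol
V(SO3) = nRT/P = 2.658 × 8.314 × 481.15 / 1010 = 10.53 L

10.5 L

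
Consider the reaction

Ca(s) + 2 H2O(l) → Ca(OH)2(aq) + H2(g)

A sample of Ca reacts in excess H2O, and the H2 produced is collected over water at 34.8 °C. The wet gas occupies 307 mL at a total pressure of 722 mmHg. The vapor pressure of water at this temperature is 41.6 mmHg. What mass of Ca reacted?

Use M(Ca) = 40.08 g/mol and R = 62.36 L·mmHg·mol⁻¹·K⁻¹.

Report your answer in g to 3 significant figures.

P(H2) = 722 − 41.6 = 680.4 mmHg
n(H2) = PV/RT = (680.4 × 0.3070) / (62.36 × 307.95) = 0.01088 mol
n(Ca) = (1/1) × 0.01088 = 0.01088 mol
m(Ca) = 0.01088 × 40.08 = 0.4361 g

0.436 g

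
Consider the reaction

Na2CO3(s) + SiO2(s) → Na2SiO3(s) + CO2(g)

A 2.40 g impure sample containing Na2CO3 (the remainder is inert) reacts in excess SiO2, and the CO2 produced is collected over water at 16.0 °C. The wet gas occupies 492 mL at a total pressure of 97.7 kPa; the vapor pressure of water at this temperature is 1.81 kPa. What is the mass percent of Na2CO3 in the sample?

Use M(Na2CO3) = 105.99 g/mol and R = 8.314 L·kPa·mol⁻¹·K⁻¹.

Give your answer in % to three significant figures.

86.7 %

P(CO2) = 97.7 − 1.81 = 95.89 kPa
n(CO2) = PV/RT = (95.89 × 0.4920) / (8.314 × 289.15) = 0.01962 mol
n(Na2CO3) = (1/1) × 0.01962 = 0.01962 mol
m(Na2CO3) = 0.01962 × 105.99 = 2.080 g
%Na2CO3 = 2.080 / 2.40 × 100 = 86.67%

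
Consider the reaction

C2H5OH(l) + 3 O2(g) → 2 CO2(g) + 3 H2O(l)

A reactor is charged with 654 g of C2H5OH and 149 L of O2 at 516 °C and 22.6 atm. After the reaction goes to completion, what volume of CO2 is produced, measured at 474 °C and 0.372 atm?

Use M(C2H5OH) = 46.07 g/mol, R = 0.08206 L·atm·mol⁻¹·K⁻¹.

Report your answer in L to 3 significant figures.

n(C2H5OH) = 654 / 46.07 = 14.20 mol
n(O2) = PV/RT = (22.6 × 149) / (0.08206 × 789.15) = 52.00 mol
For 14.20 mol C2H5OH, stoichiometry requires (3/1) × 14.20 = 42.60 mol O2; 52.00 mol is available, so C2H5OH is limiting.
n(CO2) = (2/1) × 14.20 = 28.40 mol
V(CO2) = nRT/P = 28.40 × 0.08206 × 747.15 / 0.372 = 4681 L

4680 L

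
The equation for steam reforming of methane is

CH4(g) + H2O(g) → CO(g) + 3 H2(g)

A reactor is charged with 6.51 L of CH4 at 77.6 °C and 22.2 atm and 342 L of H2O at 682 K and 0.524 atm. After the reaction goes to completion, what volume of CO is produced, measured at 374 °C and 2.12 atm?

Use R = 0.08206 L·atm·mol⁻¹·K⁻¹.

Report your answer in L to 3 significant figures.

n(CH4) = PV/RT = (22.2 × 6.51) / (0.08206 × 350.75) = 5.021 mol
n(H2O) = PV/RT = (0.524 × 342) / (0.08206 × 682) = 3.202 mol
For 5.021 mol CH4, stoichiometry requires (1/1) × 5.021 = 5.021 mol H2O; 3.202 mol is available, so H2O is limiting.
n(CO) = (1/1) × 3.202 = 3.202 mol
V(CO) = nRT/P = 3.202 × 0.08206 × 647.15 / 2.12 = 80.21 L

80.2 L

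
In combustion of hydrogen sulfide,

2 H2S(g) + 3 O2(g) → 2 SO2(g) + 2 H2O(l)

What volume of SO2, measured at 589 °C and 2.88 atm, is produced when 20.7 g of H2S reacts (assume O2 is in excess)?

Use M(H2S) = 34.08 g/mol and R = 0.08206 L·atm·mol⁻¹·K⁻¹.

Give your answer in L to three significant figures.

n(H2S) = 20.70 / 34.08 = 0.6074 mol
n(SO2) = (2/2) × 0.6074 = 0.6074 mol
V = nRT/P = 0.6074 × 0.08206 × 862.15 / 2.88 = 14.92 L

14.9 L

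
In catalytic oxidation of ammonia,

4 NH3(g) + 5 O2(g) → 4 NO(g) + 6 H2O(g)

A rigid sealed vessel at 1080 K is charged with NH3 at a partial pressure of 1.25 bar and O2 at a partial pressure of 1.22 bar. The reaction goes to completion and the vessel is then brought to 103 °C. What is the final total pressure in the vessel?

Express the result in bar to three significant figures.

With V and T fixed, P_i ∝ n_i, so the mole ratios apply directly to partial pressures at 1080 K.
P(O2) required for 1.25 bar of NH3 = (5/4) × 1.25 = 1.562 bar; available 1.22 bar, so O2 is limiting.
P(NH3) remaining = 1.25 − (4/5) × 1.22 = 0.2740 bar
P(gaseous products) = (4+6)/5 × 1.22 = 2.440 bar
P_total at 1080 K = 0.2740 + 2.440 = 2.714 bar
Scaling to 103 °C: P = 2.714 × 376.15/1080 = 0.9453 bar

0.945 bar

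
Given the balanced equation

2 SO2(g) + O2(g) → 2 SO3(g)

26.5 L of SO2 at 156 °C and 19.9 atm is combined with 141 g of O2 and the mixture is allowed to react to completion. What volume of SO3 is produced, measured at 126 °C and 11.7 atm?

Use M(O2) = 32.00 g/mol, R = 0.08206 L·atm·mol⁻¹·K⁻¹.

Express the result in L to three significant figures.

24.7 L

n(SO2) = PV/RT = (19.9 × 26.5) / (0.08206 × 429.15) = 14.97 mol
n(O2) = 141 / 32.00 = 4.406 mol
For 14.97 mol SO2, stoichiometry requires (1/2) × 14.97 = 7.485 mol O2; 4.406 mol is available, so O2 is limiting.
n(SO3) = (2/1) × 4.406 = 8.812 mol
V(SO3) = nRT/P = 8.812 × 0.08206 × 399.15 / 11.7 = 24.67 L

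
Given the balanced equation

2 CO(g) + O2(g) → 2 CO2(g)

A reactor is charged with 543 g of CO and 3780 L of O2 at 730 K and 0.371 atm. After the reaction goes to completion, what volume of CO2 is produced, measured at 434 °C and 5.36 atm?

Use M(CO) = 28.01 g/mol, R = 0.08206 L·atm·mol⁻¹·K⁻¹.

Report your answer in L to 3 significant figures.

210 L

n(CO) = 543 / 28.01 = 19.39 mol
n(O2) = PV/RT = (0.371 × 3780) / (0.08206 × 730) = 23.41 mol
For 19.39 mol CO, stoichiometry requires (1/2) × 19.39 = 9.695 mol O2; 23.41 mol is available, so CO is limiting.
n(CO2) = (2/2) × 19.39 = 19.39 mol
V(CO2) = nRT/P = 19.39 × 0.08206 × 707.15 / 5.36 = 209.9 L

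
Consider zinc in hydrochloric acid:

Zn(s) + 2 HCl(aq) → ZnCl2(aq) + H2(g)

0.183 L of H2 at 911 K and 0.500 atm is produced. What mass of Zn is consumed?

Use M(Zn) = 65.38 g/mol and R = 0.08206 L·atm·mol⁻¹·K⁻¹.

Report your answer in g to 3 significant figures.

n(H2) = PV/RT = (0.500 × 0.183) / (0.08206 × 911) = 0.001224 mol
n(Zn) = (1/1) × 0.001224 = 0.001224 mol
m(Zn) = 0.001224 × 65.38 = 0.08003 g

0.0800 g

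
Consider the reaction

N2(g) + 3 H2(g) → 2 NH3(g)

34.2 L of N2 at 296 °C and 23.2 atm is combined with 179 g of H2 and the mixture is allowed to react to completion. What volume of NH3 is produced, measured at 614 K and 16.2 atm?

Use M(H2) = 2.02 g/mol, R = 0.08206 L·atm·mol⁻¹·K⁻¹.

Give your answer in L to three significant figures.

n(N2) = PV/RT = (23.2 × 34.2) / (0.08206 × 569.15) = 16.99 mol
n(H2) = 179 / 2.02 = 88.61 mol
For 16.99 mol N2, stoichiometry requires (3/1) × 16.99 = 50.97 mol H2; 88.61 mol is available, so N2 is limiting.
n(NH3) = (2/1) × 16.99 = 33.98 mol
V(NH3) = nRT/P = 33.98 × 0.08206 × 614 / 16.2 = 105.7 L

106 L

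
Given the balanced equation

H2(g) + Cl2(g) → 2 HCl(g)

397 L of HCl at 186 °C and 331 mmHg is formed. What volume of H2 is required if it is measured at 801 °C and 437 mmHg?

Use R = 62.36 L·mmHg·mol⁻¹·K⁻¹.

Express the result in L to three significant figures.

352 L

n(HCl) = PV/RT = (331 × 397) / (62.36 × 459.15) = 4.589 mol
n(H2) = (1/2) × 4.589 = 2.295 mol
V = nRT/P = 2.295 × 62.36 × 1074.15 / 437 = 351.8 L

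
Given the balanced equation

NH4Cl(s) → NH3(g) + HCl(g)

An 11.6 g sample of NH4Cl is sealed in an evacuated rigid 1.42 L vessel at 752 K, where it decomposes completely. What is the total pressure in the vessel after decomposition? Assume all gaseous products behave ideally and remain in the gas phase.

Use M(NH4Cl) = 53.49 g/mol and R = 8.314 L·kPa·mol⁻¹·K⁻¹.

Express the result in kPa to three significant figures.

n(NH4Cl) = 11.6 / 53.49 = 0.2169 mol
n(gas produced) = (2/1) × 0.2169 = 0.4338 mol
P = nRT/V = 0.4338 × 8.314 × 752 / 1.42 = 1910 kPa

1910 kPa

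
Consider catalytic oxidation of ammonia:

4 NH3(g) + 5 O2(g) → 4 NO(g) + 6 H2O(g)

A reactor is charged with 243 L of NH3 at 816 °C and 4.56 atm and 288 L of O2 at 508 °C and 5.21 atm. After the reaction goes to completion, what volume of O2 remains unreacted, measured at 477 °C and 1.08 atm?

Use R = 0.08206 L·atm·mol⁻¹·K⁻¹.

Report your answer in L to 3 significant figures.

451 L

n(NH3) = PV/RT = (4.56 × 243) / (0.08206 × 1089.15) = 12.40 mol
n(O2) = PV/RT = (5.21 × 288) / (0.08206 × 781.15) = 23.41 mol
For 12.40 mol NH3, stoichiometry requires (5/4) × 12.40 = 15.50 mol O2; 23.41 mol is available, so NH3 is limiting.
n(O2) consumed = (5/4) × 12.40 = 15.50 mol; remaining = 23.41 − 15.50 = 7.910 mol
V(O2) = nRT/P = 7.910 × 0.08206 × 750.15 / 1.08 = 450.9 L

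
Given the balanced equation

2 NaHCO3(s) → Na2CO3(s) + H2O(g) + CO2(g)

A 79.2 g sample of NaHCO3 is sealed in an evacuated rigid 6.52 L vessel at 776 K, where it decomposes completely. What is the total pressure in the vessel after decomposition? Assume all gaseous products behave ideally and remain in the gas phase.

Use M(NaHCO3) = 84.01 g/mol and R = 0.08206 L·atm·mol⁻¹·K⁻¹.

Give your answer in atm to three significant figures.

9.21 atm

n(NaHCO3) = 79.2 / 84.01 = 0.9427 mol
n(gas produced) = (2/2) × 0.9427 = 0.9427 mol
P = nRT/V = 0.9427 × 0.08206 × 776 / 6.52 = 9.207 atm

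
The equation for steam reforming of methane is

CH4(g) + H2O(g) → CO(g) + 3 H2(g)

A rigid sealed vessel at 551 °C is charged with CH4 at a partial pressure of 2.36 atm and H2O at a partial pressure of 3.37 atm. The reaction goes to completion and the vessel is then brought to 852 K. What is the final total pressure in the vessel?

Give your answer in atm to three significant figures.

With V and T fixed, P_i ∝ n_i, so the mole ratios apply directly to partial pressures at 551 °C.
P(H2O) required for 2.36 atm of CH4 = (1/1) × 2.36 = 2.360 atm; available 3.37 atm, so CH4 is limiting.
P(H2O) remaining = 3.37 − (1/1) × 2.36 = 1.010 atm
P(gaseous products) = (1+3)/1 × 2.36 = 9.440 atm
P_total at 551 °C = 1.010 + 9.440 = 10.45 atm
Scaling to 852 K: P = 10.45 × 852/824.15 = 10.80 atm

10.8 atm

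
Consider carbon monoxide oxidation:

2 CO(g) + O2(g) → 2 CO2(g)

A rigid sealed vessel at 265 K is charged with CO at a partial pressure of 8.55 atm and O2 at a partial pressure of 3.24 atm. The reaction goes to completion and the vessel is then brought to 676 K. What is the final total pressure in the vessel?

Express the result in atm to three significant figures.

With V and T fixed, P_i ∝ n_i, so the mole ratios apply directly to partial pressures at 265 K.
P(O2) required for 8.55 atm of CO = (1/2) × 8.55 = 4.275 atm; available 3.24 atm, so O2 is limiting.
P(CO) remaining = 8.55 − (2/1) × 3.24 = 2.070 atm
P(gaseous products) = (2)/1 × 3.24 = 6.480 atm
P_total at 265 K = 2.070 + 6.480 = 8.550 atm
Scaling to 676 K: P = 8.550 × 676/265 = 21.81 atm

21.8 atm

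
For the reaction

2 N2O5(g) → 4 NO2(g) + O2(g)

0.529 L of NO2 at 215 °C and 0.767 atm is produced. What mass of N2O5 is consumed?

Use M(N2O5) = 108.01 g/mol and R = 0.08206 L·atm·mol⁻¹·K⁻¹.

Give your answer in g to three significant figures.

0.547 g

n(NO2) = PV/RT = (0.767 × 0.529) / (0.08206 × 488.15) = 0.01013 mol
n(N2O5) = (2/4) × 0.01013 = 0.005065 mol
m(N2O5) = 0.005065 × 108.01 = 0.5471 g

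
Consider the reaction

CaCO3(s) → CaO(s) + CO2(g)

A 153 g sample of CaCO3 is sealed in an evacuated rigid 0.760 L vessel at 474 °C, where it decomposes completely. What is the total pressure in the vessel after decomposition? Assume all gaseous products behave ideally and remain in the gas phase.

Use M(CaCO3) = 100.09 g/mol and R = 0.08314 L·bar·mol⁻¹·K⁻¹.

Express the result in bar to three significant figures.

n(CaCO3) = 153 / 100.09 = 1.529 mol
n(gas produced) = (1/1) × 1.529 = 1.529 mol
P = nRT/V = 1.529 × 0.08314 × 747.15 / 0.760 = 125.0 bar

125 bar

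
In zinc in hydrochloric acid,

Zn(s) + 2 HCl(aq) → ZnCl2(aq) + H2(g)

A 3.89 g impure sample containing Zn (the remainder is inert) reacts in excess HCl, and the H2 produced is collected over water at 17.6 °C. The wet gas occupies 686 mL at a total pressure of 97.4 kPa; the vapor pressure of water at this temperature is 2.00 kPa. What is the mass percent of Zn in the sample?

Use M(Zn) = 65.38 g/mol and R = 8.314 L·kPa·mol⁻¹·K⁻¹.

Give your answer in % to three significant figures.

P(H2) = 97.4 − 2.00 = 95.40 kPa
n(H2) = PV/RT = (95.40 × 0.6860) / (8.314 × 290.75) = 0.02707 mol
n(Zn) = (1/1) × 0.02707 = 0.02707 mol
m(Zn) = 0.02707 × 65.38 = 1.770 g
%Zn = 1.770 / 3.89 × 100 = 45.50%

45.5 %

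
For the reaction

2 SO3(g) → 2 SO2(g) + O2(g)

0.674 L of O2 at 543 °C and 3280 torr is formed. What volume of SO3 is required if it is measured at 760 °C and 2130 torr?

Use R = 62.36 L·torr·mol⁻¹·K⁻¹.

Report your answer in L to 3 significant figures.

2.63 L

n(O2) = PV/RT = (3280 × 0.674) / (62.36 × 816.15) = 0.04344 mol
n(SO3) = (2/1) × 0.04344 = 0.08688 mol
V = nRT/P = 0.08688 × 62.36 × 1033.15 / 2130 = 2.628 L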